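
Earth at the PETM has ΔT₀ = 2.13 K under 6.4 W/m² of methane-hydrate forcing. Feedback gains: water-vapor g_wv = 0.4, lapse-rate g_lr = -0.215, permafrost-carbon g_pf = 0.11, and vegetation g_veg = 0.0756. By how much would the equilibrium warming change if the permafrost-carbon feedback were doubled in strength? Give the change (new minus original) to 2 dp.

0.72 K

Original: g = 0.3706, ΔT = 2.13/(1−0.3706) = 3.3842 K.
With doubled permafrost-carbon: g' = 0.4806, ΔT' = 2.13/(1−0.4806) = 4.1009 K.
Change = 4.1009 − 3.3842 = 0.72 K.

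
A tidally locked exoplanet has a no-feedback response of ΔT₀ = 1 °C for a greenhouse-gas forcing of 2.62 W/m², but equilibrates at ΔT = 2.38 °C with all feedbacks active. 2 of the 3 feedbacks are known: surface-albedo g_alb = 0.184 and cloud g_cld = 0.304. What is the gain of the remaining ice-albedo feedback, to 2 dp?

Amplification A = ΔT/ΔT₀ = 2.38/1 = 2.38.
Total gain g = 1 − 1/A = 1 − 1/2.38 = 0.5798.
Known gains sum to 0.184 + 0.304 = 0.488.
g_ice = 0.5798 − 0.488 = 0.09.

0.09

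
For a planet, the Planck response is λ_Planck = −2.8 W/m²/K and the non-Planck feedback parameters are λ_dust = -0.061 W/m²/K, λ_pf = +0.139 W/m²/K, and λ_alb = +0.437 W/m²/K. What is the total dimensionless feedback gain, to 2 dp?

0.18

Convert to gains: g_dust = -0.061/2.8 = -0.02179; g_pf = 0.139/2.8 = 0.04964; g_alb = 0.437/2.8 = 0.1561.
Total gain g = 0.18395.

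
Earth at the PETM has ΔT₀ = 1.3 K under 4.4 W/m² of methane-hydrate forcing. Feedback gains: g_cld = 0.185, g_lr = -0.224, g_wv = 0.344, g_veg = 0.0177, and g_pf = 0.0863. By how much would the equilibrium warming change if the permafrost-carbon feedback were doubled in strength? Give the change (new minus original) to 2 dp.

Original: g = 0.409, ΔT = 1.3/(1−0.409) = 2.1997 K.
With doubled permafrost-carbon: g' = 0.4953, ΔT' = 1.3/(1−0.4953) = 2.5758 K.
Change = 2.5758 − 2.1997 = 0.38 K.

0.38 K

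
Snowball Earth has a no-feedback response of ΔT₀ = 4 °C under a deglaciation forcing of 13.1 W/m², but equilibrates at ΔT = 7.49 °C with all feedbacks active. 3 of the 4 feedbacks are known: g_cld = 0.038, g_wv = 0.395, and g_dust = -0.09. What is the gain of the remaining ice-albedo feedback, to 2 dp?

0.12

Amplification A = ΔT/ΔT₀ = 7.49/4 = 1.873.
Total gain g = 1 − 1/A = 1 − 1/1.873 = 0.4661.
Known gains sum to 0.038 + 0.395 − 0.09 = 0.343.
g_ice = 0.4661 − 0.343 = 0.12.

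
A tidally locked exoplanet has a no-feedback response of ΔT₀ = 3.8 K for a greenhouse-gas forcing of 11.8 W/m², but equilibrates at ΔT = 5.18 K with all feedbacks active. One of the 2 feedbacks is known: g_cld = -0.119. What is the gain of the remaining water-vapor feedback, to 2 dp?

Amplification A = ΔT/ΔT₀ = 5.18/3.8 = 1.363.
Total gain g = 1 − 1/A = 1 − 1/1.363 = 0.2663.
The known gain is -0.119.
g_wv = 0.2663 + 0.119 = 0.39.

0.39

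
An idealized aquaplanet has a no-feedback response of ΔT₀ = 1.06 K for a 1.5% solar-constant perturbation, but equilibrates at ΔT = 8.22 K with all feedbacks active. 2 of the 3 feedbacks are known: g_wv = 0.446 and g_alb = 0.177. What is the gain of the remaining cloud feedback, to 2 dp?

Amplification A = ΔT/ΔT₀ = 8.22/1.06 = 7.755.
Total gain g = 1 − 1/A = 1 − 1/7.755 = 0.8711.
Known gains sum to 0.446 + 0.177 = 0.623.
g_cld = 0.8711 − 0.623 = 0.25.

0.25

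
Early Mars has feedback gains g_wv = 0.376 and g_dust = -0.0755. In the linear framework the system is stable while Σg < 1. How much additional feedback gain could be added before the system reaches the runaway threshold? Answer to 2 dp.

0.70

Current total gain = 0.376 − 0.0755 = 0.3005.
Margin to runaway = 1 − 0.3005 = 0.70.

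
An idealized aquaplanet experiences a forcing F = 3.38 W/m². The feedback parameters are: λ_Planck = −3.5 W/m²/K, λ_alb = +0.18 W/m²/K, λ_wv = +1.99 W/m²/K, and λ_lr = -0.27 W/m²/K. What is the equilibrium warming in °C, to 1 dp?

2.1 °C

Net feedback parameter λ = (−3.5) + (+0.18) + (+1.99) + (-0.27) = -1.6 W/m²/K.
ΔT = −F/λ = −3.38/(-1.6) = 2.1 °C.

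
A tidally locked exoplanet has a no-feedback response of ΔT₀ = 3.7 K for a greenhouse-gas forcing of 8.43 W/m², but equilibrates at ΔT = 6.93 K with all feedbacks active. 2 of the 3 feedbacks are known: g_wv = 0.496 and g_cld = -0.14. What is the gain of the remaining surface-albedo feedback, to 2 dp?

0.11

Amplification A = ΔT/ΔT₀ = 6.93/3.7 = 1.873.
Total gain g = 1 − 1/A = 1 − 1/1.873 = 0.4661.
Known gains sum to 0.496 − 0.14 = 0.356.
g_alb = 0.4661 − 0.356 = 0.11.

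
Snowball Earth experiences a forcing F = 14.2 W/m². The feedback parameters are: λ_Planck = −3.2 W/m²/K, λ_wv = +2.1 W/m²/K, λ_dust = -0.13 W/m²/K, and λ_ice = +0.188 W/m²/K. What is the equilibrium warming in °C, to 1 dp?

13.6 °C

Net feedback parameter λ = (−3.2) + (+2.1) + (-0.13) + (+0.188) = -1.042 W/m²/K.
ΔT = −F/λ = −14.2/(-1.042) = 13.6 °C.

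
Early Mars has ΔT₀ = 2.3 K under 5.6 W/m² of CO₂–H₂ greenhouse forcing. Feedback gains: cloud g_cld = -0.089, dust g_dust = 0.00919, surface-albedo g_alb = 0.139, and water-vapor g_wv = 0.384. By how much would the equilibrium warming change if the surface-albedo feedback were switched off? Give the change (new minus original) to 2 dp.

Original: g = 0.44319, ΔT = 2.3/(1−0.44319) = 4.1307 K.
Without surface-albedo: g' = 0.30419, ΔT' = 2.3/(1−0.30419) = 3.3055 K.
Change = 3.3055 − 4.1307 = -0.83 K.

-0.83 K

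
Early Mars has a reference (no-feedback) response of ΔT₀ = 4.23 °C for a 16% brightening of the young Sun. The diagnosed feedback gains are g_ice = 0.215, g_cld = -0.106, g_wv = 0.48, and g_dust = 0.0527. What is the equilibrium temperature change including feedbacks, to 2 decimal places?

11.81 °C

Total gain g = 0.215 − 0.106 + 0.48 + 0.0527 = 0.6417.
Amplification A = 1/(1 − 0.6417) = 2.791.
ΔT = 4.23 × 2.791 = 11.81 °C.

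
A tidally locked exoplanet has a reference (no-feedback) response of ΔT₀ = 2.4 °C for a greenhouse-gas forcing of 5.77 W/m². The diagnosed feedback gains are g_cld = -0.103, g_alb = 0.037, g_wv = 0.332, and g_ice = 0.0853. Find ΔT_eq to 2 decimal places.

Total gain g = -0.103 + 0.037 + 0.332 + 0.0853 = 0.3513.
Amplification A = 1/(1 − 0.3513) = 1.542.
ΔT = 2.4 × 1.542 = 3.70 °C.

3.70 °C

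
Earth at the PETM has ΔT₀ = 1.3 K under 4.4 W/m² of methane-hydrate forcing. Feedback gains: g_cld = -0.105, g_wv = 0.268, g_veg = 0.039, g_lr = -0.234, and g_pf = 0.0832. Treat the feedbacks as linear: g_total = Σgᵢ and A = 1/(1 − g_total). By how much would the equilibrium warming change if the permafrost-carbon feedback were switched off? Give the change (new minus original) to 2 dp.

Original: g = 0.0512, ΔT = 1.3/(1−0.0512) = 1.3702 K.
Without permafrost-carbon: g' = -0.032, ΔT' = 1.3/(1+0.032) = 1.2597 K.
Change = 1.2597 − 1.3702 = -0.11 K.

-0.11 K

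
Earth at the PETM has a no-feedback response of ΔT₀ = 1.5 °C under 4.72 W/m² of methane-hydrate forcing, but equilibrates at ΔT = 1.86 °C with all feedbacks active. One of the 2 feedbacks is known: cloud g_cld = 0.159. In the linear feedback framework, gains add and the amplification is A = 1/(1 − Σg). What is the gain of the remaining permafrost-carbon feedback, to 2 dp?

0.03

Amplification A = ΔT/ΔT₀ = 1.86/1.5 = 1.24.
Total gain g = 1 − 1/A = 1 − 1/1.24 = 0.1935.
The known gain is 0.159.
g_pf = 0.1935 − 0.159 = 0.03.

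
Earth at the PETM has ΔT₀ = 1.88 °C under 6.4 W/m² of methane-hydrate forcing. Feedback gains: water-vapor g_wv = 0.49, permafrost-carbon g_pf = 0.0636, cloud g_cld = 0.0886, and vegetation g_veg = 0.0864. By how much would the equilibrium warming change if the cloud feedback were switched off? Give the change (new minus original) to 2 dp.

Original: g = 0.7286, ΔT = 1.88/(1−0.7286) = 6.9270 °C.
Without cloud: g' = 0.64, ΔT' = 1.88/(1−0.64) = 5.2222 °C.
Change = 5.2222 − 6.9270 = -1.70 °C.

-1.70 °C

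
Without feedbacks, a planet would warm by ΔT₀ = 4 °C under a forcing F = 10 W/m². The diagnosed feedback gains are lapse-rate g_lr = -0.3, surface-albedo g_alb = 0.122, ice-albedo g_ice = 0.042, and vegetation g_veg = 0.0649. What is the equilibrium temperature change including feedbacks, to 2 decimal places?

Total gain g = -0.3 + 0.122 + 0.042 + 0.0649 = -0.0711.
Amplification A = 1/(1 + 0.0711) = 0.9336.
ΔT = 4 × 0.9336 = 3.73 °C.

3.73 °C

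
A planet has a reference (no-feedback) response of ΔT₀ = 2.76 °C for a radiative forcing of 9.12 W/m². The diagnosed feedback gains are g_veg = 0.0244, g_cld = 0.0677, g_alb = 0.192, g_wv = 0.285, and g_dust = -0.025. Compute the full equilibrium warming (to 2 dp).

6.05 °C

Total gain g = 0.0244 + 0.0677 + 0.192 + 0.285 − 0.025 = 0.5441.
Amplification A = 1/(1 − 0.5441) = 2.193.
ΔT = 2.76 × 2.193 = 6.05 °C.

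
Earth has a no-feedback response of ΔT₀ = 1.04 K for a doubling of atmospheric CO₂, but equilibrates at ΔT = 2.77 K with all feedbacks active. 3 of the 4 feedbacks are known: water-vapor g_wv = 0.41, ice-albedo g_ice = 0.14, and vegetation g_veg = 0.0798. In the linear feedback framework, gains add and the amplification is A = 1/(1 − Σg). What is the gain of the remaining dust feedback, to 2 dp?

Amplification A = ΔT/ΔT₀ = 2.77/1.04 = 2.663.
Total gain g = 1 − 1/A = 1 − 1/2.663 = 0.6245.
Known gains sum to 0.41 + 0.14 + 0.0798 = 0.6298.
g_dust = 0.6245 − 0.6298 = -0.01.

-0.01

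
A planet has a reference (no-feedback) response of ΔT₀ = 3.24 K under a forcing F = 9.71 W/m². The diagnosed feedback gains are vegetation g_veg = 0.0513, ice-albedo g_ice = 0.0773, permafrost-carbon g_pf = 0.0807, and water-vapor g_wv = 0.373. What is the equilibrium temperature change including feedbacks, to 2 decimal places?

7.76 K

Total gain g = 0.0513 + 0.0773 + 0.0807 + 0.373 = 0.5823.
Amplification A = 1/(1 − 0.5823) = 2.394.
ΔT = 3.24 × 2.394 = 7.76 K.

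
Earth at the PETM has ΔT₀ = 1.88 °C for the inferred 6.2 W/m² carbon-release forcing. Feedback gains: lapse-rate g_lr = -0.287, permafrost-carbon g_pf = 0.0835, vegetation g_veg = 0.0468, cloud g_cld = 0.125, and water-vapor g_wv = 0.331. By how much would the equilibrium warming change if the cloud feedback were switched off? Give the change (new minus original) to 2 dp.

Original: g = 0.2993, ΔT = 1.88/(1−0.2993) = 2.6830 °C.
Without cloud: g' = 0.1743, ΔT' = 1.88/(1−0.1743) = 2.2769 °C.
Change = 2.2769 − 2.6830 = -0.41 °C.

-0.41 °C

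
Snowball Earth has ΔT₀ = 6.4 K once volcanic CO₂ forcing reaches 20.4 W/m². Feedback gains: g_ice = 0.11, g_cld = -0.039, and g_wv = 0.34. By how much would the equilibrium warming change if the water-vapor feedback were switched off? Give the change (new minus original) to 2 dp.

Original: g = 0.411, ΔT = 6.4/(1−0.411) = 10.8659 K.
Without water-vapor: g' = 0.071, ΔT' = 6.4/(1−0.071) = 6.8891 K.
Change = 6.8891 − 10.8659 = -3.98 K.

-3.98 K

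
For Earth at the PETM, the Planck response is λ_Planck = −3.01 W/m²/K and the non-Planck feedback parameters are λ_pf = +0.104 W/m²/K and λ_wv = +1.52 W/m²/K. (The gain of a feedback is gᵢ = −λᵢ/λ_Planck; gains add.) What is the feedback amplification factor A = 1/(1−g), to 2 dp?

Convert to gains: g_pf = 0.104/3.01 = 0.03455; g_wv = 1.52/3.01 = 0.505.
Total gain g = 0.53955.
A = 1/(1 − 0.53955) = 2.17.

2.17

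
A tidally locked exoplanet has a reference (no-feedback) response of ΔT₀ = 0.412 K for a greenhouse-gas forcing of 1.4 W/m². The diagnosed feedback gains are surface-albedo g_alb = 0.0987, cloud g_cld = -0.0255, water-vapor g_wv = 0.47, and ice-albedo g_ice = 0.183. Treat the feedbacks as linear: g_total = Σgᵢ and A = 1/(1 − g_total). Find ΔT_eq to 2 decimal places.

Total gain g = 0.0987 − 0.0255 + 0.47 + 0.183 = 0.7262.
Amplification A = 1/(1 − 0.7262) = 3.652.
ΔT = 0.412 × 3.652 = 1.50 K.

1.50 K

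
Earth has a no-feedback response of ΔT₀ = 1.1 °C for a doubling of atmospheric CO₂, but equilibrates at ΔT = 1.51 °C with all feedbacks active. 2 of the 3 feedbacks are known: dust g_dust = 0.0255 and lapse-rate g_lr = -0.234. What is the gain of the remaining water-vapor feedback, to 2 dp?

Amplification A = ΔT/ΔT₀ = 1.51/1.1 = 1.373.
Total gain g = 1 − 1/A = 1 − 1/1.373 = 0.2717.
Known gains sum to 0.0255 − 0.234 = -0.2085.
g_wv = 0.2717 + 0.2085 = 0.48.

0.48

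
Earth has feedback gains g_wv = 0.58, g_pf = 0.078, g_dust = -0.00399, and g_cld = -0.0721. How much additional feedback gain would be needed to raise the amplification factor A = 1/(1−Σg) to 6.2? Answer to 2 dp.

Current total gain = 0.58191.
Target gain for A = 6.2: g* = 1 − 1/6.2 = 0.8387.
Additional gain needed = 0.8387 − 0.58191 = 0.26.

0.26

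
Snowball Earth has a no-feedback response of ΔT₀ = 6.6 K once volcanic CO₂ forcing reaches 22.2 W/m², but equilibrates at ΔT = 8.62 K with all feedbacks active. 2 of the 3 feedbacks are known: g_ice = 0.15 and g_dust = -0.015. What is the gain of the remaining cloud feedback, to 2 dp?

0.10

Amplification A = ΔT/ΔT₀ = 8.62/6.6 = 1.306.
Total gain g = 1 − 1/A = 1 − 1/1.306 = 0.2343.
Known gains sum to 0.15 − 0.015 = 0.135.
g_cld = 0.2343 − 0.135 = 0.10.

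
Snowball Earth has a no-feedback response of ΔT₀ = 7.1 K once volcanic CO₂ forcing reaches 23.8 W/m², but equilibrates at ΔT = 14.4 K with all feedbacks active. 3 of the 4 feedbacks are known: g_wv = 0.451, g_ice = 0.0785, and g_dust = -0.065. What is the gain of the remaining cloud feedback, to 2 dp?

Amplification A = ΔT/ΔT₀ = 14.4/7.1 = 2.028.
Total gain g = 1 − 1/A = 1 − 1/2.028 = 0.5069.
Known gains sum to 0.451 + 0.0785 − 0.065 = 0.4645.
g_cld = 0.5069 − 0.4645 = 0.04.

0.04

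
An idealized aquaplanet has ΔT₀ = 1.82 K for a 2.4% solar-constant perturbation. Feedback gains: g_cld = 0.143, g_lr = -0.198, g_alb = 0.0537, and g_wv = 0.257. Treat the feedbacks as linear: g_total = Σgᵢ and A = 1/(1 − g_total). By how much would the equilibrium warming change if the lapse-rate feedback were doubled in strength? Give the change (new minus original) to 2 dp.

-0.51 K

Original: g = 0.2557, ΔT = 1.82/(1−0.2557) = 2.4453 K.
With doubled lapse-rate: g' = 0.0577, ΔT' = 1.82/(1−0.0577) = 1.9314 K.
Change = 1.9314 − 2.4453 = -0.51 K.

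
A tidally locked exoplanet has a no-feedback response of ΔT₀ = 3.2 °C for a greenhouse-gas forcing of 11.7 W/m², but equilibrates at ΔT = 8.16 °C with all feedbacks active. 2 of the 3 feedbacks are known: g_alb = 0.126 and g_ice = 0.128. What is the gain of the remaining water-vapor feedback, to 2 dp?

Amplification A = ΔT/ΔT₀ = 8.16/3.2 = 2.55.
Total gain g = 1 − 1/A = 1 − 1/2.55 = 0.6078.
Known gains sum to 0.126 + 0.128 = 0.254.
g_wv = 0.6078 − 0.254 = 0.35.

0.35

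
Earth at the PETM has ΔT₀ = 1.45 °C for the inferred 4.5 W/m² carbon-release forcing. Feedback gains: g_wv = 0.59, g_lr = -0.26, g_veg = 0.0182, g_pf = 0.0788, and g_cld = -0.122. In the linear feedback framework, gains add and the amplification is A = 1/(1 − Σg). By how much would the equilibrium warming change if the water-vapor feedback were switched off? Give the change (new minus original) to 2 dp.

-0.96 °C

Original: g = 0.305, ΔT = 1.45/(1−0.305) = 2.0863 °C.
Without water-vapor: g' = -0.285, ΔT' = 1.45/(1+0.285) = 1.1284 °C.
Change = 1.1284 − 2.0863 = -0.96 °C.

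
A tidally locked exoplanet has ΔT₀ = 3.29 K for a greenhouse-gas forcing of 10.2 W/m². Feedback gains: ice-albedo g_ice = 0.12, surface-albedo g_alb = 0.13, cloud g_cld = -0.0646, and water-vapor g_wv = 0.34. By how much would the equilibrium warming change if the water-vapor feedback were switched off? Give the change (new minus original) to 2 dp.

-2.89 K

Original: g = 0.5254, ΔT = 3.29/(1−0.5254) = 6.9322 K.
Without water-vapor: g' = 0.1854, ΔT' = 3.29/(1−0.1854) = 4.0388 K.
Change = 4.0388 − 6.9322 = -2.89 K.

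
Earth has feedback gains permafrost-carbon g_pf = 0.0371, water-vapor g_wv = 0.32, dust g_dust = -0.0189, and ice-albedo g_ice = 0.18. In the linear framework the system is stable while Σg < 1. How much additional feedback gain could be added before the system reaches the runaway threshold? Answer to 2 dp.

Current total gain = 0.0371 + 0.32 − 0.0189 + 0.18 = 0.5182.
Margin to runaway = 1 − 0.5182 = 0.48.

0.48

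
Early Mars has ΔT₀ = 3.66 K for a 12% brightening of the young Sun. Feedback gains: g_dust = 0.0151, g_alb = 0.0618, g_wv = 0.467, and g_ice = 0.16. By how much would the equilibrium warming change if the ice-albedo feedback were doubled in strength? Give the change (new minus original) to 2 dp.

Original: g = 0.7039, ΔT = 3.66/(1−0.7039) = 12.3607 K.
With doubled ice-albedo: g' = 0.8639, ΔT' = 3.66/(1−0.8639) = 26.8920 K.
Change = 26.8920 − 12.3607 = 14.53 K.

14.53 K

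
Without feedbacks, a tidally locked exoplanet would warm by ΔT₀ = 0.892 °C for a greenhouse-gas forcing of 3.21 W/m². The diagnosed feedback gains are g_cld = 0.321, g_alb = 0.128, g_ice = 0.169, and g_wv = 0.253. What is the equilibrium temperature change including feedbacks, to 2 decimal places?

Total gain g = 0.321 + 0.128 + 0.169 + 0.253 = 0.871.
Amplification A = 1/(1 − 0.871) = 7.752.
ΔT = 0.892 × 7.752 = 6.91 °C.

6.91 °C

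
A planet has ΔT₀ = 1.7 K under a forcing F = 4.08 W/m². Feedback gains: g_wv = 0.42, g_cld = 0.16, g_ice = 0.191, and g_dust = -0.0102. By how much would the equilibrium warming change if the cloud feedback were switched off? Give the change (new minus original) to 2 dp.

Original: g = 0.7608, ΔT = 1.7/(1−0.7608) = 7.1070 K.
Without cloud: g' = 0.6008, ΔT' = 1.7/(1−0.6008) = 4.2585 K.
Change = 4.2585 − 7.1070 = -2.85 K.

-2.85 K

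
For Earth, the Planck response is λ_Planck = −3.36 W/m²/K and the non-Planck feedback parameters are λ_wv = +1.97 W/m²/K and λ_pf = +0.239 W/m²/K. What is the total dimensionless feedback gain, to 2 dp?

0.66

Convert to gains: g_wv = 1.97/3.36 = 0.5863; g_pf = 0.239/3.36 = 0.07113.
Total gain g = 0.65743.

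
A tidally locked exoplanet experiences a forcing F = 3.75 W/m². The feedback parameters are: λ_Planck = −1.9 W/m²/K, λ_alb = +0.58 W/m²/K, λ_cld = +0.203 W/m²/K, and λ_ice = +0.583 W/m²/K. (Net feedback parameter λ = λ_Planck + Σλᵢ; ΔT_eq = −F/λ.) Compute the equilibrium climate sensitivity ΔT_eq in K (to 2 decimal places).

Net feedback parameter λ = (−1.9) + (+0.58) + (+0.203) + (+0.583) = -0.534 W/m²/K.
ΔT = −F/λ = −3.75/(-0.534) = 7.02 K.

7.02 K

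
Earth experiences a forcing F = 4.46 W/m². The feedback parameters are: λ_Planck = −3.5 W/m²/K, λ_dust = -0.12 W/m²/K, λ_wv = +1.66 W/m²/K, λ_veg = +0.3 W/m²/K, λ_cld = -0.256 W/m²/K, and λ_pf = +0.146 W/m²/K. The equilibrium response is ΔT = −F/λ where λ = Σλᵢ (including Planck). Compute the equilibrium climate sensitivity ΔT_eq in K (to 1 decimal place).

2.5 K

Net feedback parameter λ = (−3.5) + (-0.12) + (+1.66) + (+0.3) + (-0.256) + (+0.146) = -1.77 W/m²/K.
ΔT = −F/λ = −4.46/(-1.77) = 2.5 K.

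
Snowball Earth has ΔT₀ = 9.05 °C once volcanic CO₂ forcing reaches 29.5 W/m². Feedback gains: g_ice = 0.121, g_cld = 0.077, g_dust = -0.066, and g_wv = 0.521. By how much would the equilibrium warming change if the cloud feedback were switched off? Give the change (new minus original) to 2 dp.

Original: g = 0.653, ΔT = 9.05/(1−0.653) = 26.0807 °C.
Without cloud: g' = 0.576, ΔT' = 9.05/(1−0.576) = 21.3443 °C.
Change = 21.3443 − 26.0807 = -4.74 °C.

-4.74 °C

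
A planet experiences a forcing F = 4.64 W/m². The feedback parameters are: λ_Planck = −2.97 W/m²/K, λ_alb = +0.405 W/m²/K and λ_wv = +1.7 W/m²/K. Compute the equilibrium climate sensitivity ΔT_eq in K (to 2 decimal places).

Net feedback parameter λ = (−2.97) + (+0.405) + (+1.7) = -0.865 W/m²/K.
ΔT = −F/λ = −4.64/(-0.865) = 5.36 K.

5.36 K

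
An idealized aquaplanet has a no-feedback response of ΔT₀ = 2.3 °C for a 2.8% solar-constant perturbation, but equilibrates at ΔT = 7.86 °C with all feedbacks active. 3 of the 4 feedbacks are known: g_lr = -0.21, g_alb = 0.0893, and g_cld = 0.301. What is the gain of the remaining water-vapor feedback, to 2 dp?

Amplification A = ΔT/ΔT₀ = 7.86/2.3 = 3.417.
Total gain g = 1 − 1/A = 1 − 1/3.417 = 0.7073.
Known gains sum to -0.21 + 0.0893 + 0.301 = 0.1803.
g_wv = 0.7073 − 0.1803 = 0.53.

0.53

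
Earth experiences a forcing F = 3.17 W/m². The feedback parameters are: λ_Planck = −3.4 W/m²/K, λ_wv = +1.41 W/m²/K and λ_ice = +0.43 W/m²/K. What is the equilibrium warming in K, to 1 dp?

2.0 K

Net feedback parameter λ = (−3.4) + (+1.41) + (+0.43) = -1.56 W/m²/K.
ΔT = −F/λ = −3.17/(-1.56) = 2.0 K.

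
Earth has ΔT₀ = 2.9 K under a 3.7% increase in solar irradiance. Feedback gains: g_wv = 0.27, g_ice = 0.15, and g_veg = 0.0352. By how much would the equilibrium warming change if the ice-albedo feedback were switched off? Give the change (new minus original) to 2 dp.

Original: g = 0.4552, ΔT = 2.9/(1−0.4552) = 5.3231 K.
Without ice-albedo: g' = 0.3052, ΔT' = 2.9/(1−0.3052) = 4.1739 K.
Change = 4.1739 − 5.3231 = -1.15 K.

-1.15 K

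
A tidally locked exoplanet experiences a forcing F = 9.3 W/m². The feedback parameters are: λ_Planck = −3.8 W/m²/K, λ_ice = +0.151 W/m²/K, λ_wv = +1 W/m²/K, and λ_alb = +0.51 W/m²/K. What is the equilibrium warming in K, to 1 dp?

4.3 K

Net feedback parameter λ = (−3.8) + (+0.151) + (+1) + (+0.51) = -2.139 W/m²/K.
ΔT = −F/λ = −9.3/(-2.139) = 4.3 K.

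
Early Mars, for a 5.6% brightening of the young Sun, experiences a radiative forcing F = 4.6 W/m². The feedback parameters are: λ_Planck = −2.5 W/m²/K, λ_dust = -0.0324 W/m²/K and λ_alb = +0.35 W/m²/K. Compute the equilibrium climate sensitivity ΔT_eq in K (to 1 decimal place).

Net feedback parameter λ = (−2.5) + (-0.0324) + (+0.35) = -2.1824 W/m²/K.
ΔT = −F/λ = −4.6/(-2.1824) = 2.1 K.

2.1 K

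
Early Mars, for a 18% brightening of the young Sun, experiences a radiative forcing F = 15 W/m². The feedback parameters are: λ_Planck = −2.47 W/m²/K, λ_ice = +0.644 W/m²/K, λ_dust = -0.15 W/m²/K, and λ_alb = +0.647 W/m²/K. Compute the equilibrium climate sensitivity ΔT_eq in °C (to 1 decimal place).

11.3 °C

Net feedback parameter λ = (−2.47) + (+0.644) + (-0.15) + (+0.647) = -1.329 W/m²/K.
ΔT = −F/λ = −15/(-1.329) = 11.3 °C.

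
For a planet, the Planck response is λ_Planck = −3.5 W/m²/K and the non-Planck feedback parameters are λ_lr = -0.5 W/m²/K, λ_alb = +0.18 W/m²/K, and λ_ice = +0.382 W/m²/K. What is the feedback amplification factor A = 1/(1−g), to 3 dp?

Convert to gains: g_lr = -0.5/3.5 = -0.1429; g_alb = 0.18/3.5 = 0.05143; g_ice = 0.382/3.5 = 0.1091.
Total gain g = 0.01763.
A = 1/(1 − 0.01763) = 1.018.

1.018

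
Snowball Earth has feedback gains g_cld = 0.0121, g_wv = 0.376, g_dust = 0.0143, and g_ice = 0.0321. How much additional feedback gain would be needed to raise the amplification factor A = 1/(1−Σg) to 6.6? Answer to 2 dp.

Current total gain = 0.4345.
Target gain for A = 6.6: g* = 1 − 1/6.6 = 0.8485.
Additional gain needed = 0.8485 − 0.4345 = 0.41.

0.41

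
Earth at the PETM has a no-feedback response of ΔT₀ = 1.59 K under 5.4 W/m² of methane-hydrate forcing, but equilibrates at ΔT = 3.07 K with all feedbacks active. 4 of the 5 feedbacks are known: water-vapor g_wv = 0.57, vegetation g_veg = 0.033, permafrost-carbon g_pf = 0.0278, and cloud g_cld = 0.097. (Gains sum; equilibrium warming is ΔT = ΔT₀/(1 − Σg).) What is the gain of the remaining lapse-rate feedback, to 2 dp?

Amplification A = ΔT/ΔT₀ = 3.07/1.59 = 1.931.
Total gain g = 1 − 1/A = 1 − 1/1.931 = 0.4821.
Known gains sum to 0.57 + 0.033 + 0.0278 + 0.097 = 0.7278.
g_lr = 0.4821 − 0.7278 = -0.25.

-0.25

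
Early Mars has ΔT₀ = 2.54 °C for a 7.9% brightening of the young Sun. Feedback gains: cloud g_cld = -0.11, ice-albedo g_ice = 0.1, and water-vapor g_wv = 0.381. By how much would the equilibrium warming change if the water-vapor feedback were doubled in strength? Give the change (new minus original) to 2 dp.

Original: g = 0.371, ΔT = 2.54/(1−0.371) = 4.0382 °C.
With doubled water-vapor: g' = 0.752, ΔT' = 2.54/(1−0.752) = 10.2419 °C.
Change = 10.2419 − 4.0382 = 6.20 °C.

6.20 °C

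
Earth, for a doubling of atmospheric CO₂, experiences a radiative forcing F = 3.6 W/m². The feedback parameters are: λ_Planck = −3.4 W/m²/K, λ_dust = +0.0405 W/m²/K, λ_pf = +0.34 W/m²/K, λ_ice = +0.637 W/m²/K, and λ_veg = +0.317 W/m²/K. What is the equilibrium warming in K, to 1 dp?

Net feedback parameter λ = (−3.4) + (+0.0405) + (+0.34) + (+0.637) + (+0.317) = -2.0655 W/m²/K.
ΔT = −F/λ = −3.6/(-2.0655) = 1.7 K.

1.7 K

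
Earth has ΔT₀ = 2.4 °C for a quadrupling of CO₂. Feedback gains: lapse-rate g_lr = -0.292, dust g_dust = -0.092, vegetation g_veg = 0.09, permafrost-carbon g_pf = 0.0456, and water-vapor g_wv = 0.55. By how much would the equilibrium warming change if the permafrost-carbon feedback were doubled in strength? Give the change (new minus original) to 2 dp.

0.24 °C

Original: g = 0.3016, ΔT = 2.4/(1−0.3016) = 3.4364 °C.
With doubled permafrost-carbon: g' = 0.3472, ΔT' = 2.4/(1−0.3472) = 3.6765 °C.
Change = 3.6765 − 3.4364 = 0.24 °C.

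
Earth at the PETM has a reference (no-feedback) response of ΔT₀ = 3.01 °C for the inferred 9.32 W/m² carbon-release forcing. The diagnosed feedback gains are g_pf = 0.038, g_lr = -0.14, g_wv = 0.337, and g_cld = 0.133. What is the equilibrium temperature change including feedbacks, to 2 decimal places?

Total gain g = 0.038 − 0.14 + 0.337 + 0.133 = 0.368.
Amplification A = 1/(1 − 0.368) = 1.582.
ΔT = 3.01 × 1.582 = 4.76 °C.

4.76 °C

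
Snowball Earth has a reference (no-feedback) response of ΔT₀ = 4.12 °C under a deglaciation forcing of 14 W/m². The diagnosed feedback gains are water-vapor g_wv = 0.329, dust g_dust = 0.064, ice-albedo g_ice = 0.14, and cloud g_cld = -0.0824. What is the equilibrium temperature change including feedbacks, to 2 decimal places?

Total gain g = 0.329 + 0.064 + 0.14 − 0.0824 = 0.4506.
Amplification A = 1/(1 − 0.4506) = 1.82.
ΔT = 4.12 × 1.82 = 7.50 °C.

7.50 °C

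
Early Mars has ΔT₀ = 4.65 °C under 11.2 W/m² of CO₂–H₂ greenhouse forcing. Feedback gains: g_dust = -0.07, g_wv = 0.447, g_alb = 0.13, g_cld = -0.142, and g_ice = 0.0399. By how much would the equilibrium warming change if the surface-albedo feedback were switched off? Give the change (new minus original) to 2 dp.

-1.40 °C

Original: g = 0.4049, ΔT = 4.65/(1−0.4049) = 7.8138 °C.
Without surface-albedo: g' = 0.2749, ΔT' = 4.65/(1−0.2749) = 6.4129 °C.
Change = 6.4129 − 7.8138 = -1.40 °C.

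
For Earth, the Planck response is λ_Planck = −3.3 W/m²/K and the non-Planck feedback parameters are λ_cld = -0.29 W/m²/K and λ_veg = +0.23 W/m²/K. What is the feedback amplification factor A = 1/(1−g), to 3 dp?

0.982

Convert to gains: g_cld = -0.29/3.3 = -0.08788; g_veg = 0.23/3.3 = 0.0697.
Total gain g = -0.01818.
A = 1/(1 + 0.01818) = 0.982.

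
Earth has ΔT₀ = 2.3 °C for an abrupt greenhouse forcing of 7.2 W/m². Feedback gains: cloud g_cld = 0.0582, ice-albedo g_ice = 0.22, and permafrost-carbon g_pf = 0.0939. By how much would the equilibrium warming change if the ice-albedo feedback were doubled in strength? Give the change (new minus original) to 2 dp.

1.98 °C

Original: g = 0.3721, ΔT = 2.3/(1−0.3721) = 3.6630 °C.
With doubled ice-albedo: g' = 0.5921, ΔT' = 2.3/(1−0.5921) = 5.6386 °C.
Change = 5.6386 − 3.6630 = 1.98 °C.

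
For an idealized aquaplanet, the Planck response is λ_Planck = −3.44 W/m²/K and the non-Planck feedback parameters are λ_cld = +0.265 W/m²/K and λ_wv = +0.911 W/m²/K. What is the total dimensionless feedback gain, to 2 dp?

0.34

Convert to gains: g_cld = 0.265/3.44 = 0.07703; g_wv = 0.911/3.44 = 0.2648.
Total gain g = 0.34183.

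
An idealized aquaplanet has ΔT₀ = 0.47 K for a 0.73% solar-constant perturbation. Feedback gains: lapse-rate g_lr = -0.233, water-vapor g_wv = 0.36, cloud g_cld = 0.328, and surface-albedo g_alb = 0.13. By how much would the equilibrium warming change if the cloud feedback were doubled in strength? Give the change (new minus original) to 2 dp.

Original: g = 0.585, ΔT = 0.47/(1−0.585) = 1.1325 K.
With doubled cloud: g' = 0.913, ΔT' = 0.47/(1−0.913) = 5.4023 K.
Change = 5.4023 − 1.1325 = 4.27 K.

4.27 K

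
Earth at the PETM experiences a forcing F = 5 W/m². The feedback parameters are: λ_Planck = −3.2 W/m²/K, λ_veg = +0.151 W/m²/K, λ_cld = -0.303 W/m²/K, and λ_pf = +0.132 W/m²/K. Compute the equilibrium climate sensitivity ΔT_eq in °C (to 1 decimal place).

1.6 °C

Net feedback parameter λ = (−3.2) + (+0.151) + (-0.303) + (+0.132) = -3.22 W/m²/K.
ΔT = −F/λ = −5/(-3.22) = 1.6 °C.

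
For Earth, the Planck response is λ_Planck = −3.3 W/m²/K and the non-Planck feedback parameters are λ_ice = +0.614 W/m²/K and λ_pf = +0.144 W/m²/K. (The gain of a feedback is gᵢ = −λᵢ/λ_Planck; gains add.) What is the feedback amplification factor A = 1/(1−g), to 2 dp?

1.30

Convert to gains: g_ice = 0.614/3.3 = 0.1861; g_pf = 0.144/3.3 = 0.04364.
Total gain g = 0.22974.
A = 1/(1 − 0.22974) = 1.30.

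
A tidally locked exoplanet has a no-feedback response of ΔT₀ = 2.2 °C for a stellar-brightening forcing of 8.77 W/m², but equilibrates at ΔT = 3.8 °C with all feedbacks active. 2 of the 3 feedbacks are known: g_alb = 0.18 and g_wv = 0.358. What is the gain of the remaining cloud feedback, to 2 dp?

-0.12

Amplification A = ΔT/ΔT₀ = 3.8/2.2 = 1.727.
Total gain g = 1 − 1/A = 1 − 1/1.727 = 0.421.
Known gains sum to 0.18 + 0.358 = 0.538.
g_cld = 0.421 − 0.538 = -0.12.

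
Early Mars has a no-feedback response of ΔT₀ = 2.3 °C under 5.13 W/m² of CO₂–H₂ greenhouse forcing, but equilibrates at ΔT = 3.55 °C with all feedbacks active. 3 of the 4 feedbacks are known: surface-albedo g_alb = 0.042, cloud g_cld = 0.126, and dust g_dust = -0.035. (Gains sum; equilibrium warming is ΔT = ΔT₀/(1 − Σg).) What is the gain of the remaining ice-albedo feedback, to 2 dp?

0.22

Amplification A = ΔT/ΔT₀ = 3.55/2.3 = 1.543.
Total gain g = 1 − 1/A = 1 − 1/1.543 = 0.3519.
Known gains sum to 0.042 + 0.126 − 0.035 = 0.133.
g_ice = 0.3519 − 0.133 = 0.22.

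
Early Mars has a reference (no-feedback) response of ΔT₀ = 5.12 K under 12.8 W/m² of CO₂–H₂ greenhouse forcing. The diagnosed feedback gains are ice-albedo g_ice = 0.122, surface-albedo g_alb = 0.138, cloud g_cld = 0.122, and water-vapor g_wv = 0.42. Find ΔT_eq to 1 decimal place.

Total gain g = 0.122 + 0.138 + 0.122 + 0.42 = 0.802.
Amplification A = 1/(1 − 0.802) = 5.051.
ΔT = 5.12 × 5.051 = 25.9 K.

25.9 K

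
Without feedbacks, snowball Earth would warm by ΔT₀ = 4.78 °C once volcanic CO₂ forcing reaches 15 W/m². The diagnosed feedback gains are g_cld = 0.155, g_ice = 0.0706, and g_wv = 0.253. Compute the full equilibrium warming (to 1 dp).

9.2 °C

Total gain g = 0.155 + 0.0706 + 0.253 = 0.4786.
Amplification A = 1/(1 − 0.4786) = 1.918.
ΔT = 4.78 × 1.918 = 9.2 °C.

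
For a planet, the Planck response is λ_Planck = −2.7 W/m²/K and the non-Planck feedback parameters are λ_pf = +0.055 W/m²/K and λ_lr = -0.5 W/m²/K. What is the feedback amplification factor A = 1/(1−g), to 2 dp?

Convert to gains: g_pf = 0.055/2.7 = 0.02037; g_lr = -0.5/2.7 = -0.1852.
Total gain g = -0.16483.
A = 1/(1 + 0.16483) = 0.86.

0.86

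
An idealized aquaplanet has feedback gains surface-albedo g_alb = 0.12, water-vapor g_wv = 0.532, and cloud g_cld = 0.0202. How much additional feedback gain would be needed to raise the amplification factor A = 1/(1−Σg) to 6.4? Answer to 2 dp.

Current total gain = 0.6722.
Target gain for A = 6.4: g* = 1 − 1/6.4 = 0.8438.
Additional gain needed = 0.8438 − 0.6722 = 0.17.

0.17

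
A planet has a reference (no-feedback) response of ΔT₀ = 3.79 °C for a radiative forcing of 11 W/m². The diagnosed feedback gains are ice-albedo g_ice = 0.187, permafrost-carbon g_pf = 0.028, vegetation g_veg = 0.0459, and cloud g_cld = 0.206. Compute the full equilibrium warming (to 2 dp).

7.11 °C

Total gain g = 0.187 + 0.028 + 0.0459 + 0.206 = 0.4669.
Amplification A = 1/(1 − 0.4669) = 1.876.
ΔT = 3.79 × 1.876 = 7.11 °C.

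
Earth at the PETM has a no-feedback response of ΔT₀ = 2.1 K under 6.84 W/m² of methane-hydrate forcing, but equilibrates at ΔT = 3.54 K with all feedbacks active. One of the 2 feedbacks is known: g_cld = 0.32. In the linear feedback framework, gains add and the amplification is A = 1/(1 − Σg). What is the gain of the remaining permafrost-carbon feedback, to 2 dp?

Amplification A = ΔT/ΔT₀ = 3.54/2.1 = 1.686.
Total gain g = 1 − 1/A = 1 − 1/1.686 = 0.4069.
The known gain is 0.32.
g_pf = 0.4069 − 0.32 = 0.09.

0.09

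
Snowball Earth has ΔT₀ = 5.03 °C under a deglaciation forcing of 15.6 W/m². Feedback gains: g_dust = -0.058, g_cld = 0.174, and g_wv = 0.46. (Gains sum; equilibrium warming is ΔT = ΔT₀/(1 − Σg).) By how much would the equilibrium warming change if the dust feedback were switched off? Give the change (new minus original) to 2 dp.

Original: g = 0.576, ΔT = 5.03/(1−0.576) = 11.8632 °C.
Without dust: g' = 0.634, ΔT' = 5.03/(1−0.634) = 13.7432 °C.
Change = 13.7432 − 11.8632 = 1.88 °C.

1.88 °C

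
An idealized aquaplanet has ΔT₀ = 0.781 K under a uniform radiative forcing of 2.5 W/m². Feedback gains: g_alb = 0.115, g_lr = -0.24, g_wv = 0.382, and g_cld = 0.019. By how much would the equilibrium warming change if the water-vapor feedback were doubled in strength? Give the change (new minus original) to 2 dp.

Original: g = 0.276, ΔT = 0.781/(1−0.276) = 1.0787 K.
With doubled water-vapor: g' = 0.658, ΔT' = 0.781/(1−0.658) = 2.2836 K.
Change = 2.2836 − 1.0787 = 1.20 K.

1.20 K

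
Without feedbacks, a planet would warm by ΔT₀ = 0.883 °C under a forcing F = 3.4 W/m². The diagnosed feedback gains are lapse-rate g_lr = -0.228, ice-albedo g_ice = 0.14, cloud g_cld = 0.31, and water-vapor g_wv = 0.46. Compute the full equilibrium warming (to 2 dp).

2.78 °C

Total gain g = -0.228 + 0.14 + 0.31 + 0.46 = 0.682.
Amplification A = 1/(1 − 0.682) = 3.145.
ΔT = 0.883 × 3.145 = 2.78 °C.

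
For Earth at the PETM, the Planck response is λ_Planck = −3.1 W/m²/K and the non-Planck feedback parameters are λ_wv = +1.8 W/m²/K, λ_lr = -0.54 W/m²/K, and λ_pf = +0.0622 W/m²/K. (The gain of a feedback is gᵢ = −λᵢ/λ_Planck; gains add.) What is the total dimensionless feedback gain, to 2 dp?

Convert to gains: g_wv = 1.8/3.1 = 0.5806; g_lr = -0.54/3.1 = -0.1742; g_pf = 0.0622/3.1 = 0.02006.
Total gain g = 0.42646.

0.43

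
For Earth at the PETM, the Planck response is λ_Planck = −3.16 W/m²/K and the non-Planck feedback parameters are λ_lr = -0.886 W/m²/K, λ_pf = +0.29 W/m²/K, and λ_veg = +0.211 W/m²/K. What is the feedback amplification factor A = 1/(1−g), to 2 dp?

Convert to gains: g_lr = -0.886/3.16 = -0.2804; g_pf = 0.29/3.16 = 0.09177; g_veg = 0.211/3.16 = 0.06677.
Total gain g = -0.12186.
A = 1/(1 + 0.12186) = 0.89.

0.89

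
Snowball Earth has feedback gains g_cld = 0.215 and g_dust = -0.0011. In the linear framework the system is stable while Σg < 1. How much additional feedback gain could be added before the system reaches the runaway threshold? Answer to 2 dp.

Current total gain = 0.215 − 0.0011 = 0.2139.
Margin to runaway = 1 − 0.2139 = 0.79.

0.79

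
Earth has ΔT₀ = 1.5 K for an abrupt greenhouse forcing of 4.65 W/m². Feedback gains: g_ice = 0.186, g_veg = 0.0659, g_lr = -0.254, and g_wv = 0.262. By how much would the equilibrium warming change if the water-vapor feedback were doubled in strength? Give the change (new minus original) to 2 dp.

1.11 K

Original: g = 0.2599, ΔT = 1.5/(1−0.2599) = 2.0268 K.
With doubled water-vapor: g' = 0.5219, ΔT' = 1.5/(1−0.5219) = 3.1374 K.
Change = 3.1374 − 2.0268 = 1.11 K.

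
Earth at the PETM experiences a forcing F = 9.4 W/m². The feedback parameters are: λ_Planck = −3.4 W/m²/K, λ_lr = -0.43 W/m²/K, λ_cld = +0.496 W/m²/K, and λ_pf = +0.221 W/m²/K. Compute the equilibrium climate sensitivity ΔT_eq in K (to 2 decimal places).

3.02 K

Net feedback parameter λ = (−3.4) + (-0.43) + (+0.496) + (+0.221) = -3.113 W/m²/K.
ΔT = −F/λ = −9.4/(-3.113) = 3.02 K.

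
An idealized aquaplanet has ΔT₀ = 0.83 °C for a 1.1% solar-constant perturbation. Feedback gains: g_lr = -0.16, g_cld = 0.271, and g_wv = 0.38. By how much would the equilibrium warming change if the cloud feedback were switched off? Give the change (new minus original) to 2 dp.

Original: g = 0.491, ΔT = 0.83/(1−0.491) = 1.6306 °C.
Without cloud: g' = 0.22, ΔT' = 0.83/(1−0.22) = 1.0641 °C.
Change = 1.0641 − 1.6306 = -0.57 °C.

-0.57 °C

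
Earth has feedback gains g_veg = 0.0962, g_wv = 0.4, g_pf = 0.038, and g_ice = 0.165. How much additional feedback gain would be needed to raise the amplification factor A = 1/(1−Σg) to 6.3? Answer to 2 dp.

Current total gain = 0.6992.
Target gain for A = 6.3: g* = 1 − 1/6.3 = 0.8413.
Additional gain needed = 0.8413 − 0.6992 = 0.14.

0.14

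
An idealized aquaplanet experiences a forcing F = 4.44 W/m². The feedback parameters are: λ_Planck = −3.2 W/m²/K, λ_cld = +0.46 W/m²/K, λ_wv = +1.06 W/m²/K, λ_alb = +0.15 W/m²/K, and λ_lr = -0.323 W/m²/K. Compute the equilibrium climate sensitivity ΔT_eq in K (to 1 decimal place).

Net feedback parameter λ = (−3.2) + (+0.46) + (+1.06) + (+0.15) + (-0.323) = -1.853 W/m²/K.
ΔT = −F/λ = −4.44/(-1.853) = 2.4 K.

2.4 K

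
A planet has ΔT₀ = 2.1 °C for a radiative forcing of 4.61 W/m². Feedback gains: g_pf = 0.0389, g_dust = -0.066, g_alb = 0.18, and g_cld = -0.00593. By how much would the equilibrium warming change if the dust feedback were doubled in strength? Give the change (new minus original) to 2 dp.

Original: g = 0.14697, ΔT = 2.1/(1−0.14697) = 2.4618 °C.
With doubled dust: g' = 0.08097, ΔT' = 2.1/(1−0.08097) = 2.2850 °C.
Change = 2.2850 − 2.4618 = -0.18 °C.

-0.18 °C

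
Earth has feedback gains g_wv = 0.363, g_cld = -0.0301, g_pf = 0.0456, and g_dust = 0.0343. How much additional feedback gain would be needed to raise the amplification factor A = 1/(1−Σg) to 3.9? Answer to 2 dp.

0.33

Current total gain = 0.4128.
Target gain for A = 3.9: g* = 1 − 1/3.9 = 0.7436.
Additional gain needed = 0.7436 − 0.4128 = 0.33.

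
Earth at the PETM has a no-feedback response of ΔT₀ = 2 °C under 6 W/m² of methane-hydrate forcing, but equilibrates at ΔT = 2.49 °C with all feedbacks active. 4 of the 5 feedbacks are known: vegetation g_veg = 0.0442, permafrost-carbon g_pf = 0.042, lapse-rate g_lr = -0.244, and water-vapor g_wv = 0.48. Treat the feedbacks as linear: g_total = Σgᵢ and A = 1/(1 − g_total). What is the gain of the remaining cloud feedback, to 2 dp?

Amplification A = ΔT/ΔT₀ = 2.49/2 = 1.245.
Total gain g = 1 − 1/A = 1 − 1/1.245 = 0.1968.
Known gains sum to 0.0442 + 0.042 − 0.244 + 0.48 = 0.3222.
g_cld = 0.1968 − 0.3222 = -0.13.

-0.13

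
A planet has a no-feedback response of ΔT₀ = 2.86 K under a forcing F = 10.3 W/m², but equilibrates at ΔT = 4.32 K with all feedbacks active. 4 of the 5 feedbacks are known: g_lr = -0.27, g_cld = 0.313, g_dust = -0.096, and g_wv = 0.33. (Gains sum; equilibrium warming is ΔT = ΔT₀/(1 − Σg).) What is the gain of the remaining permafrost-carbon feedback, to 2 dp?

Amplification A = ΔT/ΔT₀ = 4.32/2.86 = 1.51.
Total gain g = 1 − 1/A = 1 − 1/1.51 = 0.3377.
Known gains sum to -0.27 + 0.313 − 0.096 + 0.33 = 0.277.
g_pf = 0.3377 − 0.277 = 0.06.

0.06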